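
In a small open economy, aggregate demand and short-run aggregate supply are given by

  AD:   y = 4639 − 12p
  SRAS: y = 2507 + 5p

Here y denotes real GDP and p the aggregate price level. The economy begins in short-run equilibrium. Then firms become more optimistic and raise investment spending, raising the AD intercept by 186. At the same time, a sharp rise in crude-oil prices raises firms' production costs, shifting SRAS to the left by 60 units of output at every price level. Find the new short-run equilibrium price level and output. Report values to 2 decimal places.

After both shocks: AD is y = 4825 − 12p and SRAS is y = 2447 + 5p.
Setting them equal: 2378 = 17p, so p = 139.88.
Substituting into AD, y = 3146.41.

p = 139.88, y = 3146.41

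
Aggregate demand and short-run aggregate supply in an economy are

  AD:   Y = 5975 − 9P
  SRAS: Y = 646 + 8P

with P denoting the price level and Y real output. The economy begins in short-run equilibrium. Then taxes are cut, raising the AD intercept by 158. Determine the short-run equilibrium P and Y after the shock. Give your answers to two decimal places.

P = 322.76, Y = 3228.12

This is a positive demand shock: AD shifts right.
New AD: Y = 6133 − 9P.
Set AD = SRAS: 6133 − 9P = 646 + 8P, so 5487 = 17P and P = 322.76.
Substituting into AD, Y = 3228.12.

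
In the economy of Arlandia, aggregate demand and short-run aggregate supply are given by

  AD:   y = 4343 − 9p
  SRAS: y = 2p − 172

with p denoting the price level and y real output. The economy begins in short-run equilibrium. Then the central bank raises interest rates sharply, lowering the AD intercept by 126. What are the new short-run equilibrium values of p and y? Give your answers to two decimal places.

p = 399.00, y = 626.00

This is a negative demand shock: AD shifts left.
New AD: y = 4217 − 9p.
Set AD = SRAS: 4217 − 9p = 2p − 172, so 4389 = 11p and p = 399.00.
Substituting into AD, y = 626.00.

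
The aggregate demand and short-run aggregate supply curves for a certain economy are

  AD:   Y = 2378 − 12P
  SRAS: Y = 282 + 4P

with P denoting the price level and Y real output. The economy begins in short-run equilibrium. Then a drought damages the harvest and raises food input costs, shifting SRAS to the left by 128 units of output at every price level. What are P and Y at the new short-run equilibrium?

This is a negative supply shock: SRAS shifts left.
New SRAS: Y = 154 + 4P.
Set AD = SRAS: 2378 − 12P = 154 + 4P, so 2224 = 16P and P = 139.
Y = 2378 − 12·139 = 710.

P = 139, Y = 710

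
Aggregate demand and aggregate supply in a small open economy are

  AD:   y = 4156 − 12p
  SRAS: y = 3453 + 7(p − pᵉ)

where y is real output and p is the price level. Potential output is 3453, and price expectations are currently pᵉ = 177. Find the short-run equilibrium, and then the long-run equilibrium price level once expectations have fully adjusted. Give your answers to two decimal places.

Short run: p = 102.21, y = 2929.47. Long run: p = 58.58.

Short run: with pᵉ = 177, SRAS is y = 2214 + 7p. Setting AD = SRAS gives 1942 = 19p, so p = 102.21 and y = 4156 − 12p = 2929.47.
Output 2929.47 is below potential 3453, so over time expected prices fall and SRAS shifts right until y returns to 3453.
Long run: y = 3453 on the AD curve gives 3453 = 4156 − 12p, so p = 58.58.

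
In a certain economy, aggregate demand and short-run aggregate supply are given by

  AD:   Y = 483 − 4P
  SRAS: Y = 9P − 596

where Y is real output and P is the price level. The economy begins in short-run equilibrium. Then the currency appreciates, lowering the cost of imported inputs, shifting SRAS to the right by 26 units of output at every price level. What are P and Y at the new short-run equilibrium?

This is a positive supply shock: SRAS shifts right.
New SRAS: Y = 9P − 570.
Set AD = SRAS: 483 − 4P = 9P − 570, so 1053 = 13P and P = 81.
Y = 483 − 4·81 = 159.

P = 81, Y = 159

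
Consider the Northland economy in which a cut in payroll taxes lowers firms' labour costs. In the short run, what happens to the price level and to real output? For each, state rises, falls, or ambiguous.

Price level: falls; output: rises

This is a favourable supply shock: SRAS shifts right.
Moving along the downward-sloping AD curve, P falls and Y rises.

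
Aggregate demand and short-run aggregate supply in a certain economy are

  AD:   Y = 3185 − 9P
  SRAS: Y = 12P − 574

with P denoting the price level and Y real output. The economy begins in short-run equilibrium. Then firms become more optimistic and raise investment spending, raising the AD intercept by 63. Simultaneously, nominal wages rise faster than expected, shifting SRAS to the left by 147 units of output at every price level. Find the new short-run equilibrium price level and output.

P = 189, Y = 1547

After both shocks: AD is Y = 3248 − 9P and SRAS is Y = 12P − 721.
Setting them equal: 3969 = 21P, so P = 189.
Y = 3248 − 9·189 = 1547.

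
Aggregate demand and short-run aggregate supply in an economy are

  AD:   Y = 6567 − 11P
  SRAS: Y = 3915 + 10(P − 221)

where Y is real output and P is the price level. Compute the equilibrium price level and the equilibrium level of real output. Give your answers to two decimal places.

P = 231.52, Y = 4020.24

Write SRAS as Y = 3915 + 10P − 2210 = 1705 + 10P.
Set AD = SRAS: 6567 − 11P = 1705 + 10P, so 4862 = 21P and P = 231.52.
Substituting into AD, Y = 6567 − 11P = 4020.24.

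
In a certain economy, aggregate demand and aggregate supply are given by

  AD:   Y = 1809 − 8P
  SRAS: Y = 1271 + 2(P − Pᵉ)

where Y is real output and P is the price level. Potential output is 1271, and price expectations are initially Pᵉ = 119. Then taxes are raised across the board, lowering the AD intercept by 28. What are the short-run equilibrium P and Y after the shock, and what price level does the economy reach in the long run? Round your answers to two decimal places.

Short run: P = 74.80, Y = 1182.60. Long run: P = 63.75.

AD shifts left: new AD is Y = 1781 − 8P. With Pᵉ = 119, SRAS is Y = 1033 + 2P.
Short run: 1781 − 8P = 1033 + 2P gives 748 = 10P, so P = 74.80 and Y = 1781 − 8P = 1182.60.
Y = 1182.60 is below potential 1271; expectations adjust and SRAS shifts right until Y = 1271.
Long run: on the new AD curve, 1271 = 1781 − 8P gives P = 63.75.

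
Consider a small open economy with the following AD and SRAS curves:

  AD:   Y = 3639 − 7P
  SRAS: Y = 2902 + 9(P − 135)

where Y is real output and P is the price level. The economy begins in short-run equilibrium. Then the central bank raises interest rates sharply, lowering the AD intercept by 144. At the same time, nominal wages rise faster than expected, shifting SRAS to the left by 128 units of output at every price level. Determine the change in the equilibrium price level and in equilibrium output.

ΔP = -1, ΔY = -137

After both shocks: AD is Y = 3495 − 7P and SRAS is Y = 1559 + 9P.
Setting them equal: 1936 = 16P, so P = 121.
Y = 3495 − 7·121 = 2648.
Initially P = 122, Y = 2785, so ΔP = -1 and ΔY = -137.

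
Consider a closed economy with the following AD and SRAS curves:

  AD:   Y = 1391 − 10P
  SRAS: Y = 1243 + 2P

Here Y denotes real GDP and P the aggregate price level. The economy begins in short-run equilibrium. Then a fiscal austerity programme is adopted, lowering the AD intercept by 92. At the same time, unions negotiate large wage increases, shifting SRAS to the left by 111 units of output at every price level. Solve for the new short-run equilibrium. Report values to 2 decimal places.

P = 13.92, Y = 1159.83

After both shocks: AD is Y = 1299 − 10P and SRAS is Y = 1132 + 2P.
Setting them equal: 167 = 12P, so P = 13.92.
Substituting into AD, Y = 1159.83.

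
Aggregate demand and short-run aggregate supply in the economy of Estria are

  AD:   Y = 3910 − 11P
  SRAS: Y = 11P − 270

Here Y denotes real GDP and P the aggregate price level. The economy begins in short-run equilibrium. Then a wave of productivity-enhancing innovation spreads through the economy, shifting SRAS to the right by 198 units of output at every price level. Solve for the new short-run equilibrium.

This is a positive supply shock: SRAS shifts right.
New SRAS: Y = 11P − 72.
Set AD = SRAS: 3910 − 11P = 11P − 72, so 3982 = 22P and P = 181.
Y = 3910 − 11·181 = 1919.

P = 181, Y = 1919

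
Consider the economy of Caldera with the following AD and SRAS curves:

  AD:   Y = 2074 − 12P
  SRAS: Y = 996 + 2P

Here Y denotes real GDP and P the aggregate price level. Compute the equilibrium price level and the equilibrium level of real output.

Set AD = SRAS: 2074 − 12P = 996 + 2P, so 1078 = 14P and P = 77.
Then Y = 2074 − 12·77 = 1150.

P = 77, Y = 1150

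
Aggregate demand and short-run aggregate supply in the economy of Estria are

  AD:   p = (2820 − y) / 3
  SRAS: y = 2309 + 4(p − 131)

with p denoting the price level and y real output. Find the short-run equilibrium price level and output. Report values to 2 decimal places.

p = 147.86, y = 2376.43

Write SRAS as y = 2309 + 4p − 524 = 1785 + 4p.
Rearrange AD to y = 2820 − 3p.
Set AD = SRAS: 2820 − 3p = 1785 + 4p, so 1035 = 7p and p = 147.86.
Substituting into AD, y = 2820 − 3p = 2376.43.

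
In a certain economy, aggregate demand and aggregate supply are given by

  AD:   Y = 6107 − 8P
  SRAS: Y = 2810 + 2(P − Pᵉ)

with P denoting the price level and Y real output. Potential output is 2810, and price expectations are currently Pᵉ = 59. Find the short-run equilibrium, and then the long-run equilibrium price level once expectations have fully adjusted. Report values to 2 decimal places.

Short run: with Pᵉ = 59, SRAS is Y = 2692 + 2P. Setting AD = SRAS gives 3415 = 10P, so P = 341.50 and Y = 6107 − 8P = 3375.00.
Output 3375.00 is above potential 2810, so over time expected prices rise and SRAS shifts left until Y returns to 2810.
Long run: Y = 2810 on the AD curve gives 2810 = 6107 − 8P, so P = 412.13.

Short run: P = 341.50, Y = 3375.00. Long run: P = 412.13.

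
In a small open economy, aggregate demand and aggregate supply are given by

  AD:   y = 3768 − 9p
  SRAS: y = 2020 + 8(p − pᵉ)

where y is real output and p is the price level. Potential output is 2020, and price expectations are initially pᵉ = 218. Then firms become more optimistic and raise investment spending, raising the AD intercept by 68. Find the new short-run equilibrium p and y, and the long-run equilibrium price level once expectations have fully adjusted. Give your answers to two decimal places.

Short run: p = 209.41, y = 1951.29. Long run: p = 201.78.

AD shifts right: new AD is y = 3836 − 9p. With pᵉ = 218, SRAS is y = 276 + 8p.
Short run: 3836 − 9p = 276 + 8p gives 3560 = 17p, so p = 209.41 and y = 3836 − 9p = 1951.29.
y = 1951.29 is below potential 2020; expectations adjust and SRAS shifts right until y = 2020.
Long run: on the new AD curve, 2020 = 3836 − 9p gives p = 201.78.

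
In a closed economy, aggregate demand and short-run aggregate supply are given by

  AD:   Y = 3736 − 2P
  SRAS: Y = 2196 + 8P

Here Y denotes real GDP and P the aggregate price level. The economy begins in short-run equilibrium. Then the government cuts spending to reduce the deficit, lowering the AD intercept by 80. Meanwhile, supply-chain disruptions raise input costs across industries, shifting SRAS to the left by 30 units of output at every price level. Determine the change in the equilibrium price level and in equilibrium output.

After both shocks: AD is Y = 3656 − 2P and SRAS is Y = 2166 + 8P.
Setting them equal: 1490 = 10P, so P = 149.
Y = 3656 − 2·149 = 3358.
Initially P = 154, Y = 3428, so ΔP = -5 and ΔY = -70.

ΔP = -5, ΔY = -70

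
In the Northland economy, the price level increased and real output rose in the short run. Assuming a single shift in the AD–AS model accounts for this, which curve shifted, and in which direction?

P rose and Y rose. An AD shift moves P and Y in the same direction; an SRAS shift moves them in opposite directions.
Here P and Y moved in the same direction, so the AD curve shifted.
Since Y rose, AD shifted right.

AD shifted right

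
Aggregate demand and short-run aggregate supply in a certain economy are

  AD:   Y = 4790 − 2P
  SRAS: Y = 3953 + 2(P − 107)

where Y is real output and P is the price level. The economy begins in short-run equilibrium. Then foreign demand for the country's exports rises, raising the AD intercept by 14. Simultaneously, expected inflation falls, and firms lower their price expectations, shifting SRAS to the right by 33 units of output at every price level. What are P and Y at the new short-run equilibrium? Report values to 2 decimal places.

P = 258.00, Y = 4288.00

After both shocks: AD is Y = 4804 − 2P and SRAS is Y = 3772 + 2P.
Setting them equal: 1032 = 4P, so P = 258.00.
Substituting into AD, Y = 4288.00.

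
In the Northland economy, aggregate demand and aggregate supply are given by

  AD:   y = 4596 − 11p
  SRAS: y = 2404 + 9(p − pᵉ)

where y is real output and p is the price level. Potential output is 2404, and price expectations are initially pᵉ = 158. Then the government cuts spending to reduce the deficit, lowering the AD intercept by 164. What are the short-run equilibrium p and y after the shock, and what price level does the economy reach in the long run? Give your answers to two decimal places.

Short run: p = 172.50, y = 2534.50. Long run: p = 184.36.

AD shifts left: new AD is y = 4432 − 11p. With pᵉ = 158, SRAS is y = 982 + 9p.
Short run: 4432 − 11p = 982 + 9p gives 3450 = 20p, so p = 172.50 and y = 4432 − 11p = 2534.50.
y = 2534.50 is above potential 2404; expectations adjust and SRAS shifts left until y = 2404.
Long run: on the new AD curve, 2404 = 4432 − 11p gives p = 184.36.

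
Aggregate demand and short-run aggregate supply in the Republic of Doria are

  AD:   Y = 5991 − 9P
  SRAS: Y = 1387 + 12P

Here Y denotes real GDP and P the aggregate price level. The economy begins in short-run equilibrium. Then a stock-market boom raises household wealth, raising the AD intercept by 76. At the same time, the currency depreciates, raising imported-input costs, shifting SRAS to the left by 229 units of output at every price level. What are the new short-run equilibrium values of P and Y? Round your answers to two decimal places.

P = 233.76, Y = 3963.14

After both shocks: AD is Y = 6067 − 9P and SRAS is Y = 1158 + 12P.
Setting them equal: 4909 = 21P, so P = 233.76.
Substituting into AD, Y = 3963.14.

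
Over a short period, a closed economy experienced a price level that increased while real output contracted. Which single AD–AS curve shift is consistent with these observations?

SRAS shifted left

P rose and Y fell. An AD shift moves P and Y in the same direction; an SRAS shift moves them in opposite directions.
Here P and Y moved in opposite directions, so the SRAS curve shifted.
Since Y fell, SRAS shifted left.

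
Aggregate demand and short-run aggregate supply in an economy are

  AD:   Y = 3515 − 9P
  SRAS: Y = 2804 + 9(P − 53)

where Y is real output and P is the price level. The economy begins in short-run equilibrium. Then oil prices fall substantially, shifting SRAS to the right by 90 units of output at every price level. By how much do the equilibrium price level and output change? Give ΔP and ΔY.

ΔP = -5, ΔY = +45

This is a positive supply shock: SRAS shifts right.
New SRAS: Y = 2417 + 9P.
Set AD = SRAS: 3515 − 9P = 2417 + 9P, so 1098 = 18P and P = 61.
Y = 3515 − 9·61 = 2966.
Initially P = 66, Y = 2921, so ΔP = -5 and ΔY = +45.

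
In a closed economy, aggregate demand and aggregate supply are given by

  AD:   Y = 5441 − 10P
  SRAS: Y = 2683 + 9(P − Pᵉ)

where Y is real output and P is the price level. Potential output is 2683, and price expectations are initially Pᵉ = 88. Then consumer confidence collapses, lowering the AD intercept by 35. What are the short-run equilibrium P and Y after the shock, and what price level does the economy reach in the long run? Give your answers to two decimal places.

AD shifts left: new AD is Y = 5406 − 10P. With Pᵉ = 88, SRAS is Y = 1891 + 9P.
Short run: 5406 − 10P = 1891 + 9P gives 3515 = 19P, so P = 185.00 and Y = 5406 − 10P = 3556.00.
Y = 3556.00 is above potential 2683; expectations adjust and SRAS shifts left until Y = 2683.
Long run: on the new AD curve, 2683 = 5406 − 10P gives P = 272.30.

Short run: P = 185.00, Y = 3556.00. Long run: P = 272.30.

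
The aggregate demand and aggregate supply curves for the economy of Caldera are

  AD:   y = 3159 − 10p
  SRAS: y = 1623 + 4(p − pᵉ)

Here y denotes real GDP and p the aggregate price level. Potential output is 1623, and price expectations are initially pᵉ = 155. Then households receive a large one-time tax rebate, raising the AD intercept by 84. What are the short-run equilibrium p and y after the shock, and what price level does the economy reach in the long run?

Short run: p = 160, y = 1643. Long run: p = 162.

AD shifts right: new AD is y = 3243 − 10p. With pᵉ = 155, SRAS is y = 1003 + 4p.
Short run: 3243 − 10p = 1003 + 4p gives 2240 = 14p, so p = 160 and y = 3243 − 10·160 = 1643.
y = 1643 is above potential 1623; expectations adjust and SRAS shifts left until y = 1623.
Long run: on the new AD curve, 1623 = 3243 − 10p gives p = 162.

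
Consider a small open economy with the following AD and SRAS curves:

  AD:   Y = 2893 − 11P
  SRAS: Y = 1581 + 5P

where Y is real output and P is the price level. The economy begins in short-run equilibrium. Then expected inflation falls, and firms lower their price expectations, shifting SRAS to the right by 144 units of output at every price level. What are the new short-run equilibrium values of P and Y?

P = 73, Y = 2090

This is a positive supply shock: SRAS shifts right.
New SRAS: Y = 1725 + 5P.
Set AD = SRAS: 2893 − 11P = 1725 + 5P, so 1168 = 16P and P = 73.
Y = 2893 − 11·73 = 2090.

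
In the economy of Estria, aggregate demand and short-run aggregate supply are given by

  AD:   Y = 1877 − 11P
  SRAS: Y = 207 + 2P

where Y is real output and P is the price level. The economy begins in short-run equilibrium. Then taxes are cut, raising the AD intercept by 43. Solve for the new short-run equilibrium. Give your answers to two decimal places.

P = 131.77, Y = 470.54

This is a positive demand shock: AD shifts right.
New AD: Y = 1920 − 11P.
Set AD = SRAS: 1920 − 11P = 207 + 2P, so 1713 = 13P and P = 131.77.
Substituting into AD, Y = 470.54.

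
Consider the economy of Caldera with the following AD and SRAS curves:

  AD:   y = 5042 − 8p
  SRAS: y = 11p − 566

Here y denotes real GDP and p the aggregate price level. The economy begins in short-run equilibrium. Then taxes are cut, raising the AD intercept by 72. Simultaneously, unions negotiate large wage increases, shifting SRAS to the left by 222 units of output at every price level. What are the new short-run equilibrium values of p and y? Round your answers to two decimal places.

p = 310.63, y = 2628.95

After both shocks: AD is y = 5114 − 8p and SRAS is y = 11p − 788.
Setting them equal: 5902 = 19p, so p = 310.63.
Substituting into AD, y = 2628.95.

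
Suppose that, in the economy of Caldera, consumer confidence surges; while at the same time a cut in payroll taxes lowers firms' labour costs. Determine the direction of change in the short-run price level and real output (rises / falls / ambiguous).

The first event is a positive demand shock: AD shifts right, which by itself pushes P up and Y up.
The second is a favourable supply shock: SRAS shifts right, which by itself pushes P down and Y up.
The two shocks push P in opposite directions, so the effect on P is ambiguous. Both shocks push Y up, so Y rises.

Price level: ambiguous; output: rises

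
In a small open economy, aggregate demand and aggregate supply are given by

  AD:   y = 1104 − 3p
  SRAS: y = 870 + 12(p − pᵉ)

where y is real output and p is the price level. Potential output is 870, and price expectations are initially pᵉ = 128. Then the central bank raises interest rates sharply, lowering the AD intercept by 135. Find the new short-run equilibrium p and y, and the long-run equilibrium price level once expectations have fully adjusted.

AD shifts left: new AD is y = 969 − 3p. With pᵉ = 128, SRAS is y = 12p − 666.
Short run: 969 − 3p = 12p − 666 gives 1635 = 15p, so p = 109 and y = 969 − 3·109 = 642.
y = 642 is below potential 870; expectations adjust and SRAS shifts right until y = 870.
Long run: on the new AD curve, 870 = 969 − 3p gives p = 33.

Short run: p = 109, y = 642. Long run: p = 33.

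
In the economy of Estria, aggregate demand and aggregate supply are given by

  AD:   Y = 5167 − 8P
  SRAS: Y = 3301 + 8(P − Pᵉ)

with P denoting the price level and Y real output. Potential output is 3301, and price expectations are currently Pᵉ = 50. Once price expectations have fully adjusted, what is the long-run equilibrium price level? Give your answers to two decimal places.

Short run: with Pᵉ = 50, SRAS is Y = 2901 + 8P. Setting AD = SRAS gives 2266 = 16P, so P = 141.63 and Y = 5167 − 8P = 4034.00.
Output 4034.00 is above potential 3301, so over time expected prices rise and SRAS shifts left until Y returns to 3301.
Long run: Y = 3301 on the AD curve gives 3301 = 5167 − 8P, so P = 233.25.

Long-run P = 233.25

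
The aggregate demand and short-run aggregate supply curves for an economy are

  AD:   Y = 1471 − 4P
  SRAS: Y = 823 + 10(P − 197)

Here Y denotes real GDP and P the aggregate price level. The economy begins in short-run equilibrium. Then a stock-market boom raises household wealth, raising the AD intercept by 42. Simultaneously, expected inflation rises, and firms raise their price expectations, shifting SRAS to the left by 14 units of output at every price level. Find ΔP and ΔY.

ΔP = +4, ΔY = +26

After both shocks: AD is Y = 1513 − 4P and SRAS is Y = 10P − 1161.
Setting them equal: 2674 = 14P, so P = 191.
Y = 1513 − 4·191 = 749.
Initially P = 187, Y = 723, so ΔP = +4 and ΔY = +26.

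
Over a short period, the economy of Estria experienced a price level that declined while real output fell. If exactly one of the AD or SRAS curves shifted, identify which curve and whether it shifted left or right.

AD shifted left

P fell and Y fell. An AD shift moves P and Y in the same direction; an SRAS shift moves them in opposite directions.
Here P and Y moved in the same direction, so the AD curve shifted.
Since Y fell, AD shifted left.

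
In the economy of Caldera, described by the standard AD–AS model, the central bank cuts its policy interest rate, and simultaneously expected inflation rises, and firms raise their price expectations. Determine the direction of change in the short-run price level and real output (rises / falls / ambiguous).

Price level: rises; output: ambiguous

The first event is a positive demand shock: AD shifts right, which by itself pushes P up and Y up.
The second is an adverse supply shock: SRAS shifts left, which by itself pushes P up and Y down.
Both shocks push P up, so P rises. The two shocks push Y in opposite directions, so the effect on Y is ambiguous.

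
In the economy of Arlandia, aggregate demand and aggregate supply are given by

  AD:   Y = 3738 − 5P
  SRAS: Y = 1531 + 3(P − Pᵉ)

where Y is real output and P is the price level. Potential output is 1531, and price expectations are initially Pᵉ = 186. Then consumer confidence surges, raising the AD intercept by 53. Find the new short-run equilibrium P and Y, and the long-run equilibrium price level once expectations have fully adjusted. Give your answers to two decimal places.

AD shifts right: new AD is Y = 3791 − 5P. With Pᵉ = 186, SRAS is Y = 973 + 3P.
Short run: 3791 − 5P = 973 + 3P gives 2818 = 8P, so P = 352.25 and Y = 3791 − 5P = 2029.75.
Y = 2029.75 is above potential 1531; expectations adjust and SRAS shifts left until Y = 1531.
Long run: on the new AD curve, 1531 = 3791 − 5P gives P = 452.00.

Short run: P = 352.25, Y = 2029.75. Long run: P = 452.00.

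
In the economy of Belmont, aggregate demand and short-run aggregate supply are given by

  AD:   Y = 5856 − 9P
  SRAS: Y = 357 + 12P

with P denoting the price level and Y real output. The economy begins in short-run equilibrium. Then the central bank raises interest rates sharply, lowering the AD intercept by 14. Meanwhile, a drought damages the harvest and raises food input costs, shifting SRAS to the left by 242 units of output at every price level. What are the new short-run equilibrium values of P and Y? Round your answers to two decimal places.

P = 272.71, Y = 3387.57

After both shocks: AD is Y = 5842 − 9P and SRAS is Y = 115 + 12P.
Setting them equal: 5727 = 21P, so P = 272.71.
Substituting into AD, Y = 3387.57.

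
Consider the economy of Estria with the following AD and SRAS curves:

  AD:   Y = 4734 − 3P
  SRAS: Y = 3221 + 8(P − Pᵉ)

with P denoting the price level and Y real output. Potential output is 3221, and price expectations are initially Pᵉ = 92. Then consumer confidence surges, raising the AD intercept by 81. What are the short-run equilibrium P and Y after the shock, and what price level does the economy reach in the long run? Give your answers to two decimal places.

Short run: P = 211.82, Y = 4179.55. Long run: P = 531.33.

AD shifts right: new AD is Y = 4815 − 3P. With Pᵉ = 92, SRAS is Y = 2485 + 8P.
Short run: 4815 − 3P = 2485 + 8P gives 2330 = 11P, so P = 211.82 and Y = 4815 − 3P = 4179.55.
Y = 4179.55 is above potential 3221; expectations adjust and SRAS shifts left until Y = 3221.
Long run: on the new AD curve, 3221 = 4815 − 3P gives P = 531.33.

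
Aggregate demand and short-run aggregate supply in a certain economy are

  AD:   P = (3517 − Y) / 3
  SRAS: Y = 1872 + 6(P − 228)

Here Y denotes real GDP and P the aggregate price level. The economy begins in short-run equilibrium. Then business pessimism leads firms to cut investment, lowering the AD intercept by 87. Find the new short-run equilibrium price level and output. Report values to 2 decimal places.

This is a negative demand shock: AD shifts left.
New AD: Y = 3430 − 3P.
SRAS can be written Y = 504 + 6P.
Set AD = SRAS: 3430 − 3P = 504 + 6P, so 2926 = 9P and P = 325.11.
Substituting into AD, Y = 2454.67.

P = 325.11, Y = 2454.67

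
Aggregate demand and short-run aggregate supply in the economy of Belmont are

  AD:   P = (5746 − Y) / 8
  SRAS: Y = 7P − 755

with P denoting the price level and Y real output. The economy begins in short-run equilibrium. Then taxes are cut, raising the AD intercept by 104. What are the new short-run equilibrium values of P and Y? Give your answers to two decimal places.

This is a positive demand shock: AD shifts right.
New AD: Y = 5850 − 8P.
Set AD = SRAS: 5850 − 8P = 7P − 755, so 6605 = 15P and P = 440.33.
Substituting into AD, Y = 2327.33.

P = 440.33, Y = 2327.33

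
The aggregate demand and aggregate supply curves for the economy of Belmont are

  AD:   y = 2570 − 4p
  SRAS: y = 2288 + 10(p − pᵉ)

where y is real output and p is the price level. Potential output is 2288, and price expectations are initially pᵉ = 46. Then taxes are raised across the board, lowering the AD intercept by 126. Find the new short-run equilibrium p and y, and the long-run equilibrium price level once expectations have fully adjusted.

AD shifts left: new AD is y = 2444 − 4p. With pᵉ = 46, SRAS is y = 1828 + 10p.
Short run: 2444 − 4p = 1828 + 10p gives 616 = 14p, so p = 44 and y = 2444 − 4·44 = 2268.
y = 2268 is below potential 2288; expectations adjust and SRAS shifts right until y = 2288.
Long run: on the new AD curve, 2288 = 2444 − 4p gives p = 39.

Short run: p = 44, y = 2268. Long run: p = 39.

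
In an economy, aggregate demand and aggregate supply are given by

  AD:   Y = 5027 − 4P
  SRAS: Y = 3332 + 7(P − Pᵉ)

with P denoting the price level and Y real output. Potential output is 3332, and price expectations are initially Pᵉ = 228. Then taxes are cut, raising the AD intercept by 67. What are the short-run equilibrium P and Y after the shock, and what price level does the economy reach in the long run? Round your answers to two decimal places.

Short run: P = 305.27, Y = 3872.91. Long run: P = 440.50.

AD shifts right: new AD is Y = 5094 − 4P. With Pᵉ = 228, SRAS is Y = 1736 + 7P.
Short run: 5094 − 4P = 1736 + 7P gives 3358 = 11P, so P = 305.27 and Y = 5094 − 4P = 3872.91.
Y = 3872.91 is above potential 3332; expectations adjust and SRAS shifts left until Y = 3332.
Long run: on the new AD curve, 3332 = 5094 − 4P gives P = 440.50.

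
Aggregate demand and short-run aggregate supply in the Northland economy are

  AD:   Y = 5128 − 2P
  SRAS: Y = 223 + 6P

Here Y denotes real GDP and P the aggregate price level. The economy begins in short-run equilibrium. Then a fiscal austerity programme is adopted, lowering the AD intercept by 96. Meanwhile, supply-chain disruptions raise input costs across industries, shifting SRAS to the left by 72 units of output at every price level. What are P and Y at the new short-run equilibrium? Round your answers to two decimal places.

After both shocks: AD is Y = 5032 − 2P and SRAS is Y = 151 + 6P.
Setting them equal: 4881 = 8P, so P = 610.13.
Substituting into AD, Y = 3811.75.

P = 610.13, Y = 3811.75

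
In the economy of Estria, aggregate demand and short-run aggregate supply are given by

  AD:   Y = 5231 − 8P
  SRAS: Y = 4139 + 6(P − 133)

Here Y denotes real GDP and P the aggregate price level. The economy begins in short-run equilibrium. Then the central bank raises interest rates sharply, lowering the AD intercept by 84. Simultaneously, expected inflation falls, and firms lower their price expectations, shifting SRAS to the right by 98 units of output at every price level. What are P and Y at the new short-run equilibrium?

After both shocks: AD is Y = 5147 − 8P and SRAS is Y = 3439 + 6P.
Setting them equal: 1708 = 14P, so P = 122.
Y = 5147 − 8·122 = 4171.

P = 122, Y = 4171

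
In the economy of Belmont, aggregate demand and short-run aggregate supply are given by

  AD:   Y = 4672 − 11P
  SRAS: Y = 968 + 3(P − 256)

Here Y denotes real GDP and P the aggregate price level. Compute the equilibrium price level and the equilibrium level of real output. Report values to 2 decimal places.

P = 319.43, Y = 1158.29

Write SRAS as Y = 968 + 3P − 768 = 200 + 3P.
Set AD = SRAS: 4672 − 11P = 200 + 3P, so 4472 = 14P and P = 319.43.
Substituting into AD, Y = 4672 − 11P = 1158.29.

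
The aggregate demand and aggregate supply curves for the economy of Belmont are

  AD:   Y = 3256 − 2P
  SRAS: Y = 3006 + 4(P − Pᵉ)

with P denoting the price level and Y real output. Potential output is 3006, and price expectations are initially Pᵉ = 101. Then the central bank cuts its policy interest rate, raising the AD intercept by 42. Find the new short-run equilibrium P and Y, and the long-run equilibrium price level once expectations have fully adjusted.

AD shifts right: new AD is Y = 3298 − 2P. With Pᵉ = 101, SRAS is Y = 2602 + 4P.
Short run: 3298 − 2P = 2602 + 4P gives 696 = 6P, so P = 116 and Y = 3298 − 2·116 = 3066.
Y = 3066 is above potential 3006; expectations adjust and SRAS shifts left until Y = 3006.
Long run: on the new AD curve, 3006 = 3298 − 2P gives P = 146.

Short run: P = 116, Y = 3066. Long run: P = 146.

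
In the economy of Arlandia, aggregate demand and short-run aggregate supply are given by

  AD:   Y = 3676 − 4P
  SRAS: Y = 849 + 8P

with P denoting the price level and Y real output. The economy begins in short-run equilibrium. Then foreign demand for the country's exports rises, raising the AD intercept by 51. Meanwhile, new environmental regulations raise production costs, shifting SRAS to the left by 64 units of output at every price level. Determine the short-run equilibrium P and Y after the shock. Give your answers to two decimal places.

After both shocks: AD is Y = 3727 − 4P and SRAS is Y = 785 + 8P.
Setting them equal: 2942 = 12P, so P = 245.17.
Substituting into AD, Y = 2746.33.

P = 245.17, Y = 2746.33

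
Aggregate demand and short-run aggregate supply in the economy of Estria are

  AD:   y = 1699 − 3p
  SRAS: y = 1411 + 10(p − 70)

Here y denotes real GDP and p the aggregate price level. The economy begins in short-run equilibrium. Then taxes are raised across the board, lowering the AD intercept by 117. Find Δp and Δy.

Δp = -9, Δy = -90

This is a negative demand shock: AD shifts left.
New AD: y = 1582 − 3p.
SRAS can be written y = 711 + 10p.
Set AD = SRAS: 1582 − 3p = 711 + 10p, so 871 = 13p and p = 67.
y = 1582 − 3·67 = 1381.
Initially p = 76, y = 1471, so Δp = -9 and Δy = -90.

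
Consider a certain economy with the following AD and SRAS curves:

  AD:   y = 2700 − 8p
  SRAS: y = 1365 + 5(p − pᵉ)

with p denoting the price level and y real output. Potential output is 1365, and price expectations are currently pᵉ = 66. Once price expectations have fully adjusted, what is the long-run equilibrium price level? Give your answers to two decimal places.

Long-run p = 166.88

Short run: with pᵉ = 66, SRAS is y = 1035 + 5p. Setting AD = SRAS gives 1665 = 13p, so p = 128.08 and y = 2700 − 8p = 1675.38.
Output 1675.38 is above potential 1365, so over time expected prices rise and SRAS shifts left until y returns to 1365.
Long run: y = 1365 on the AD curve gives 1365 = 2700 − 8p, so p = 166.88.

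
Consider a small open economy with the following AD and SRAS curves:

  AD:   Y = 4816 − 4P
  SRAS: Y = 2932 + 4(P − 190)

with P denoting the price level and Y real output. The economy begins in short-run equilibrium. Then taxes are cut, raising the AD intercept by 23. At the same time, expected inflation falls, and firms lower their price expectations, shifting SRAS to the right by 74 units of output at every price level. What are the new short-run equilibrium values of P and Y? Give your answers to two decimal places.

P = 324.13, Y = 3542.50

After both shocks: AD is Y = 4839 − 4P and SRAS is Y = 2246 + 4P.
Setting them equal: 2593 = 8P, so P = 324.13.
Substituting into AD, Y = 3542.50.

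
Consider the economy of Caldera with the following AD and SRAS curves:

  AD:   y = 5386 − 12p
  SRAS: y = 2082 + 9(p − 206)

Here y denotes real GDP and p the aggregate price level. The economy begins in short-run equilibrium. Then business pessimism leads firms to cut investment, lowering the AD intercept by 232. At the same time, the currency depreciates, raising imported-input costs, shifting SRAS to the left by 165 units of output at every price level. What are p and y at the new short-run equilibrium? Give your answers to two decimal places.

After both shocks: AD is y = 5154 − 12p and SRAS is y = 63 + 9p.
Setting them equal: 5091 = 21p, so p = 242.43.
Substituting into AD, y = 2244.86.

p = 242.43, y = 2244.86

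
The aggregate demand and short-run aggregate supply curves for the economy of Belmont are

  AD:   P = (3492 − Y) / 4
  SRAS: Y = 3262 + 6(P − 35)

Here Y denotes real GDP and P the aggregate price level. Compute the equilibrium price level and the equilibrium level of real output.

Write SRAS as Y = 3262 + 6P − 210 = 3052 + 6P.
Rearrange AD to Y = 3492 − 4P.
Set AD = SRAS: 3492 − 4P = 3052 + 6P, so 440 = 10P and P = 44.
Then Y = 3492 − 4·44 = 3316.

P = 44, Y = 3316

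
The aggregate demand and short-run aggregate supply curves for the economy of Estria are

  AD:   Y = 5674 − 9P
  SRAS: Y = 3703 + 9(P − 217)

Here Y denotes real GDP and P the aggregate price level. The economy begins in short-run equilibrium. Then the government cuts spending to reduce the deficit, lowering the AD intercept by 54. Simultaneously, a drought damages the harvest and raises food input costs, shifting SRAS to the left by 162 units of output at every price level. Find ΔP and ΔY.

After both shocks: AD is Y = 5620 − 9P and SRAS is Y = 1588 + 9P.
Setting them equal: 4032 = 18P, so P = 224.
Y = 5620 − 9·224 = 3604.
Initially P = 218, Y = 3712, so ΔP = +6 and ΔY = -108.

ΔP = +6, ΔY = -108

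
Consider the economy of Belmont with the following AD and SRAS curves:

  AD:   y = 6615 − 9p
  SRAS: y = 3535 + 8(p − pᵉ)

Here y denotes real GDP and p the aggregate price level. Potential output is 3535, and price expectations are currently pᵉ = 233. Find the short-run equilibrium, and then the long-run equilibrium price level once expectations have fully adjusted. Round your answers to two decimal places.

Short run: p = 290.82, y = 3997.59. Long run: p = 342.22.

Short run: with pᵉ = 233, SRAS is y = 1671 + 8p. Setting AD = SRAS gives 4944 = 17p, so p = 290.82 and y = 6615 − 9p = 3997.59.
Output 3997.59 is above potential 3535, so over time expected prices rise and SRAS shifts left until y returns to 3535.
Long run: y = 3535 on the AD curve gives 3535 = 6615 − 9p, so p = 342.22.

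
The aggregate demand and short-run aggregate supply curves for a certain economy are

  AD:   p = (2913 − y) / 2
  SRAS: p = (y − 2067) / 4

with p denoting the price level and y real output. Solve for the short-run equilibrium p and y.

Rearrange AD to y = 2913 − 2p.
Rearrange SRAS to y = 2067 + 4p.
Set AD = SRAS: 2913 − 2p = 2067 + 4p, so 846 = 6p and p = 141.
Then y = 2913 − 2·141 = 2631.

p = 141, y = 2631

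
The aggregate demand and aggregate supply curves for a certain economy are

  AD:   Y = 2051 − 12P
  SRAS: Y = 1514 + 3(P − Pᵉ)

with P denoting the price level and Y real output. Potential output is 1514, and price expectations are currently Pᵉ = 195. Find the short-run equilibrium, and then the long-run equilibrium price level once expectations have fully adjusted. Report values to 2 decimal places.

Short run: P = 74.80, Y = 1153.40. Long run: P = 44.75.

Short run: with Pᵉ = 195, SRAS is Y = 929 + 3P. Setting AD = SRAS gives 1122 = 15P, so P = 74.80 and Y = 2051 − 12P = 1153.40.
Output 1153.40 is below potential 1514, so over time expected prices fall and SRAS shifts right until Y returns to 1514.
Long run: Y = 1514 on the AD curve gives 1514 = 2051 − 12P, so P = 44.75.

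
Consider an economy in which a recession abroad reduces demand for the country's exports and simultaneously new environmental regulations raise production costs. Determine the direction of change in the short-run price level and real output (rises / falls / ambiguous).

The first event is a negative demand shock: AD shifts left, which by itself pushes P down and Y down.
The second is an adverse supply shock: SRAS shifts left, which by itself pushes P up and Y down.
The two shocks push P in opposite directions, so the effect on P is ambiguous. Both shocks push Y down, so Y falls.

Price level: ambiguous; output: falls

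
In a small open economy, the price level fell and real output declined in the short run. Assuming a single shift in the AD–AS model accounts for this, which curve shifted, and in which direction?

P fell and Y fell. An AD shift moves P and Y in the same direction; an SRAS shift moves them in opposite directions.
Here P and Y moved in the same direction, so the AD curve shifted.
Since Y fell, AD shifted left.

AD shifted left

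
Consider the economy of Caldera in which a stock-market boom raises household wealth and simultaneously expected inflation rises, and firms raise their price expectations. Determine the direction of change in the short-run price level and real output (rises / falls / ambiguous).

The first event is a positive demand shock: AD shifts right, which by itself pushes P up and Y up.
The second is an adverse supply shock: SRAS shifts left, which by itself pushes P up and Y down.
Both shocks push P up, so P rises. The two shocks push Y in opposite directions, so the effect on Y is ambiguous.

Price level: rises; output: ambiguous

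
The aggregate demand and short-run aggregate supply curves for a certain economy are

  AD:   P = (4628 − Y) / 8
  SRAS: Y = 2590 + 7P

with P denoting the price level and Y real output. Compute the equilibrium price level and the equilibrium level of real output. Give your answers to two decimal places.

Rearrange AD to Y = 4628 − 8P.
Set AD = SRAS: 4628 − 8P = 2590 + 7P, so 2038 = 15P and P = 135.87.
Substituting into AD, Y = 4628 − 8P = 3541.07.

P = 135.87, Y = 3541.07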